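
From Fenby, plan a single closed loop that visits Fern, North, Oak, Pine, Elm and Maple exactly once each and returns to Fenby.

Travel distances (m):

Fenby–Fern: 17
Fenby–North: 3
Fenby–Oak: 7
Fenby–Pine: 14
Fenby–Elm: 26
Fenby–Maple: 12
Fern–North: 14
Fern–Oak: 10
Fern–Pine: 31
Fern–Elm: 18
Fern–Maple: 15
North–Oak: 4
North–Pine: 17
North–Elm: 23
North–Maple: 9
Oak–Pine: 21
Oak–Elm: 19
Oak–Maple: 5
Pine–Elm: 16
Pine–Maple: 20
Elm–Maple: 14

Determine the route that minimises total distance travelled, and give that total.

Fenby→Fern→North→Oak→Pine→Elm→Maple→Fenby: 17+14+4+21+16+14+12 = 98
Fenby→Fern→North→Oak→Pine→Maple→Elm→Fenby: 17+14+4+21+20+14+26 = 116
Fenby→Fern→North→Oak→Elm→Pine→Maple→Fenby: 17+14+4+19+16+20+12 = 102
Fenby→Fern→North→Oak→Elm→Maple→Pine→Fenby: 17+14+4+19+14+20+14 = 102
Fenby→Fern→North→Oak→Maple→Pine→Elm→Fenby: 17+14+4+5+20+16+26 = 102
Fenby→Fern→North→Oak→Maple→Elm→Pine→Fenby: 17+14+4+5+14+16+14 = 84
Fenby→Fern→North→Pine→Oak→Elm→Maple→Fenby: 17+14+17+21+19+14+12 = 114
Fenby→Fern→North→Pine→Oak→Maple→Elm→Fenby: 17+14+17+21+5+14+26 = 114
… (352 more)
Fenby→North→Oak→Maple→Fern→Elm→Pine→Fenby: 3+4+5+15+18+16+14 = 75  ← best
The minimum is 75.
One optimal route: Fenby → North → Oak → Maple → Fern → Elm → Pine → Fenby (or its reverse).

Shortest round trip = 75 m.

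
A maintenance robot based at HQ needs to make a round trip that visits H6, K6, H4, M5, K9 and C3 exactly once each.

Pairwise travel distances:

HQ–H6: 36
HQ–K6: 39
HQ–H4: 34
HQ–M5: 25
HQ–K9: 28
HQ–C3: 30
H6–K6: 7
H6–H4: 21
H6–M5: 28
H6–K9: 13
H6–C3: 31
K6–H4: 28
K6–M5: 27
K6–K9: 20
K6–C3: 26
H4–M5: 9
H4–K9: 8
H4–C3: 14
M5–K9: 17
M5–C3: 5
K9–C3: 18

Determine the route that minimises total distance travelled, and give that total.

There are 360 distinct closed tours to check (reversals are equivalent).
HQ → H6 → K6 → H4 → M5 → K9 → C3 → HQ: 36+7+28+9+17+18+30 = 145
HQ → H6 → K6 → H4 → M5 → C3 → K9 → HQ: 36+7+28+9+5+18+28 = 131
HQ → H6 → K6 → H4 → K9 → M5 → C3 → HQ: 36+7+28+8+17+5+30 = 131
HQ → H6 → K6 → H4 → K9 → C3 → M5 → HQ: 36+7+28+8+18+5+25 = 127
HQ → H6 → K6 → H4 → C3 → M5 → K9 → HQ: 36+7+28+14+5+17+28 = 135
HQ → H6 → K6 → H4 → C3 → K9 → M5 → HQ: 36+7+28+14+18+17+25 = 145
HQ → H6 → K6 → M5 → H4 → K9 → C3 → HQ: 36+7+27+9+8+18+30 = 135
HQ → H6 → K6 → M5 → H4 → C3 → K9 → HQ: 36+7+27+9+14+18+28 = 139
… (352 more)
HQ → K6 → H6 → K9 → H4 → M5 → C3 → HQ: 39+7+13+8+9+5+30 = 111  ← best
The minimum is 111.
One optimal route: HQ → K6 → H6 → K9 → H4 → M5 → C3 → HQ (or its reverse).

Shortest round trip = 111.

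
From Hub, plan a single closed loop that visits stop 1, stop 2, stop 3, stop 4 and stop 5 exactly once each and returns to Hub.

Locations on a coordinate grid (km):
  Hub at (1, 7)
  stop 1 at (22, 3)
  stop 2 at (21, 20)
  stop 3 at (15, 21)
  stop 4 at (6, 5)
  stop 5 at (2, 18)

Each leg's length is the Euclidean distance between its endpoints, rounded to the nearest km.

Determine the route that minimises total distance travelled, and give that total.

There are 60 distinct closed tours to check (reversals are equivalent).
Hub - stop 1 - stop 2 - stop 3 - stop 4 - stop 5 - Hub: 21+17+6+18+14+11 = 87
Hub - stop 1 - stop 2 - stop 3 - stop 5 - stop 4 - Hub: 21+17+6+13+14+5 = 76
Hub - stop 1 - stop 2 - stop 4 - stop 3 - stop 5 - Hub: 21+17+21+18+13+11 = 101
Hub - stop 1 - stop 2 - stop 4 - stop 5 - stop 3 - Hub: 21+17+21+14+13+20 = 106
Hub - stop 1 - stop 2 - stop 5 - stop 3 - stop 4 - Hub: 21+17+19+13+18+5 = 93
Hub - stop 1 - stop 2 - stop 5 - stop 4 - stop 3 - Hub: 21+17+19+14+18+20 = 109
Hub - stop 1 - stop 3 - stop 2 - stop 4 - stop 5 - Hub: 21+19+6+21+14+11 = 92
Hub - stop 1 - stop 3 - stop 2 - stop 5 - stop 4 - Hub: 21+19+6+19+14+5 = 84
Hub - stop 1 - stop 3 - stop 4 - stop 2 - stop 5 - Hub: 21+19+18+21+19+11 = 109
Hub - stop 1 - stop 3 - stop 4 - stop 5 - stop 2 - Hub: 21+19+18+14+19+24 = 115
Hub - stop 1 - stop 3 - stop 5 - stop 2 - stop 4 - Hub: 21+19+13+19+21+5 = 98
Hub - stop 1 - stop 3 - stop 5 - stop 4 - stop 2 - Hub: 21+19+13+14+21+24 = 112
Hub - stop 1 - stop 4 - stop 2 - stop 3 - stop 5 - Hub: 21+16+21+6+13+11 = 88
Hub - stop 1 - stop 4 - stop 2 - stop 5 - stop 3 - Hub: 21+16+21+19+13+20 = 110
… (46 more)
Hub - stop 4 - stop 1 - stop 2 - stop 3 - stop 5 - Hub: 5+16+17+6+13+11 = 68  ← best
The minimum is 68.
One optimal route: Hub → stop 4 → stop 1 → stop 2 → stop 3 → stop 5 → Hub (or its reverse).

68 km — the shortest possible round trip.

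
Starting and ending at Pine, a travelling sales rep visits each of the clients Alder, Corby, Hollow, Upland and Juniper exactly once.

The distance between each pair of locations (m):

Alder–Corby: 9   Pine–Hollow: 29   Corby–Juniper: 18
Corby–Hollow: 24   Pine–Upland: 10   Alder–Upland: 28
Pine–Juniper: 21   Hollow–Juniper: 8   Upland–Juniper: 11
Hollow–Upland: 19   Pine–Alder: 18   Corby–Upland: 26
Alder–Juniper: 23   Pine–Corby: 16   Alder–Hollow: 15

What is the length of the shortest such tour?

69 m — the shortest possible round trip.

There are 60 distinct closed tours to check (reversals are equivalent).
Pine - Alder - Corby - Hollow - Upland - Juniper - Pine: 18+9+24+19+11+21 = 102
Pine - Alder - Corby - Hollow - Juniper - Upland - Pine: 18+9+24+8+11+10 = 80
Pine - Alder - Corby - Upland - Hollow - Juniper - Pine: 18+9+26+19+8+21 = 101
Pine - Alder - Corby - Upland - Juniper - Hollow - Pine: 18+9+26+11+8+29 = 101
Pine - Alder - Corby - Juniper - Hollow - Upland - Pine: 18+9+18+8+19+10 = 82
Pine - Alder - Corby - Juniper - Upland - Hollow - Pine: 18+9+18+11+19+29 = 104
Pine - Alder - Hollow - Corby - Upland - Juniper - Pine: 18+15+24+26+11+21 = 115
Pine - Alder - Hollow - Corby - Juniper - Upland - Pine: 18+15+24+18+11+10 = 96
Pine - Alder - Hollow - Upland - Corby - Juniper - Pine: 18+15+19+26+18+21 = 117
Pine - Alder - Hollow - Upland - Juniper - Corby - Pine: 18+15+19+11+18+16 = 97
Pine - Alder - Hollow - Juniper - Corby - Upland - Pine: 18+15+8+18+26+10 = 95
Pine - Alder - Hollow - Juniper - Upland - Corby - Pine: 18+15+8+11+26+16 = 94
Pine - Alder - Upland - Corby - Hollow - Juniper - Pine: 18+28+26+24+8+21 = 125
Pine - Alder - Upland - Corby - Juniper - Hollow - Pine: 18+28+26+18+8+29 = 127
… (46 more)
Pine - Corby - Alder - Hollow - Juniper - Upland - Pine: 16+9+15+8+11+10 = 69  ← best
The minimum is 69.
One optimal route: Pine → Corby → Alder → Hollow → Juniper → Upland → Pine (or its reverse).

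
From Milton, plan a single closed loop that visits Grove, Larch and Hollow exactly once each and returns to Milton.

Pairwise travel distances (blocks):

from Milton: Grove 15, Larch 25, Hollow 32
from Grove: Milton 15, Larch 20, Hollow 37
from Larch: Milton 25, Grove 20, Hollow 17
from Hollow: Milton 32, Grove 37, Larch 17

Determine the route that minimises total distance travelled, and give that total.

Minimum total distance: 84 blocks.

Milton→Grove→Larch→Hollow→Milton: 15+20+17+32 = 84
Milton→Grove→Hollow→Larch→Milton: 15+37+17+25 = 94
Milton→Larch→Grove→Hollow→Milton: 25+20+37+32 = 114
The minimum is 84.
One optimal route: Milton → Grove → Larch → Hollow → Milton (or its reverse).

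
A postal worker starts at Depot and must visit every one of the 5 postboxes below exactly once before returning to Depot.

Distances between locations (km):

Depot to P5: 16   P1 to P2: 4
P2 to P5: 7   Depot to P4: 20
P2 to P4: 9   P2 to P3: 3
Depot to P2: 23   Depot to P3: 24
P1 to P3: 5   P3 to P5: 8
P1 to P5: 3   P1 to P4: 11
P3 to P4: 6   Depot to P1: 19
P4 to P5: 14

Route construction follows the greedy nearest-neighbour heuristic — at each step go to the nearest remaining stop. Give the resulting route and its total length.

From Depot: distances to unvisited — P5=16, P1=19, P4=20, P2=23, P3=24. Nearest is P5 (16).
From P5: distances to unvisited — P1=3, P2=7, P3=8, P4=14. Nearest is P1 (3).
From P1: distances to unvisited — P2=4, P3=5, P4=11. Nearest is P2 (4).
From P2: distances to unvisited — P3=3, P4=9. Nearest is P3 (3).
From P3: distances to unvisited — P4=6. Nearest is P4 (6).
Return P4→Depot: 20.
Total = 16 + 3 + 4 + 3 + 6 + 20 = 52.

52 km along Depot → P5 → P1 → P2 → P3 → P4 → Depot.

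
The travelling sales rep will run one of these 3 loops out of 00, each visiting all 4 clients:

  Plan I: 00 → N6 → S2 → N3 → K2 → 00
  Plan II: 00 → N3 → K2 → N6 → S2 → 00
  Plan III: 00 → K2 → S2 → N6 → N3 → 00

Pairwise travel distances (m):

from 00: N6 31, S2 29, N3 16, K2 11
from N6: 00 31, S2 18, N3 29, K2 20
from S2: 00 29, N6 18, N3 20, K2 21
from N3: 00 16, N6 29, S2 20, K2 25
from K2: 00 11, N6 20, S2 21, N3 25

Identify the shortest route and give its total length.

Plan I: 31 + 18 + 20 + 25 + 11 = 105
Plan II: 16 + 25 + 20 + 18 + 29 = 108
Plan III: 11 + 21 + 18 + 29 + 16 = 95

Shortest is Plan III, total 95 m.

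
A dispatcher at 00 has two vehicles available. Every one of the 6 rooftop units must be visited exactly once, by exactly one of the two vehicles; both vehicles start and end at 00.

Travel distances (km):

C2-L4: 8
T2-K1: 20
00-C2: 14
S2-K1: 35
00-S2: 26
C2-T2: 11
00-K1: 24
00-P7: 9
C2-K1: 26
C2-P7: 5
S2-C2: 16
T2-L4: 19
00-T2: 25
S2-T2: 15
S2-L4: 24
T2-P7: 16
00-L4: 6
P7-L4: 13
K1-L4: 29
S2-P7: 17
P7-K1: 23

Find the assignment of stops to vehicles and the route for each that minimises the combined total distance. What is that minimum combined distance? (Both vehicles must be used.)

There are 2^5 − 1 = 31 ways to divide the 6 stops into two non-empty groups. For each, the best each vehicle can do is its own shortest tour through its group:
  {S2} + {C2, T2, P7, K1, L4}: 52 + 77 = 129
  {C2} + {S2, T2, P7, K1, L4}: 28 + 95 = 123
  {S2, C2} + {T2, P7, K1, L4}: 56 + 77 = 133
  {T2} + {S2, C2, P7, K1, L4}: 50 + 94 = 144
  {S2, T2} + {C2, P7, K1, L4}: 66 + 66 = 132
  {C2, T2} + {S2, P7, K1, L4}: 50 + 94 = 144
  … (31 splits in total)
  {S2, C2, T2, P7, K1} + {L4}: 89 + 12 = 101  ← best
Best: vehicle 1 00 → P7 → C2 → S2 → T2 → K1 → 00 = 89; vehicle 2 00 → L4 → 00 = 12; combined 101.

Minimum combined distance: 101 km.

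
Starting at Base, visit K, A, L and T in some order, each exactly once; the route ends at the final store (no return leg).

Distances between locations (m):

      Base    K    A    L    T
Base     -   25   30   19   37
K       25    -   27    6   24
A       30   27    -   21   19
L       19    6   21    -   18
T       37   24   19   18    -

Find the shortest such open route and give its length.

There are 4! = 24 possible orderings.
Base→K→A→L→T: 25+27+21+18 = 91
Base→K→A→T→L: 25+27+19+18 = 89
Base→K→L→A→T: 25+6+21+19 = 71
Base→K→L→T→A: 25+6+18+19 = 68
Base→K→T→A→L: 25+24+19+21 = 89
Base→K→T→L→A: 25+24+18+21 = 88
Base→A→K→L→T: 30+27+6+18 = 81
Base→A→K→T→L: 30+27+24+18 = 99
Base→A→L→K→T: 30+21+6+24 = 81
Base→A→L→T→K: 30+21+18+24 = 93
Base→A→T→K→L: 30+19+24+6 = 79
Base→A→T→L→K: 30+19+18+6 = 73
Base→L→K→A→T: 19+6+27+19 = 71
Base→L→K→T→A: 19+6+24+19 = 68
… (10 more)
The minimum is 68.
One shortest path: Base → K → L → T → A.

Minimum one-way distance = 68 m.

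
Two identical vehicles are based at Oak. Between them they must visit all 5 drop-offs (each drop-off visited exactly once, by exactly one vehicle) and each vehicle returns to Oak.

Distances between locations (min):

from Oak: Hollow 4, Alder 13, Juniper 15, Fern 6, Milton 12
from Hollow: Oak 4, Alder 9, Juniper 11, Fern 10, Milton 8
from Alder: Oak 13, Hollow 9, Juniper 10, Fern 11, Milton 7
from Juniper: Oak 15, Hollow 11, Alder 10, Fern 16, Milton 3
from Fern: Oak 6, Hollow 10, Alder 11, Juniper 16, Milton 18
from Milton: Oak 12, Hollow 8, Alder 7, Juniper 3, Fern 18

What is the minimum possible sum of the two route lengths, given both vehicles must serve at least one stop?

50 min — the smallest possible combined total.

There are 2^4 − 1 = 15 ways to divide the 5 stops into two non-empty groups. For each, the best each vehicle can do is its own shortest tour through its group:
  {Hollow} + {Alder, Juniper, Fern, Milton}: 8 + 42 = 50
  {Alder} + {Hollow, Juniper, Fern, Milton}: 26 + 37 = 63
  {Hollow, Alder} + {Juniper, Fern, Milton}: 26 + 37 = 63
  {Juniper} + {Hollow, Alder, Fern, Milton}: 30 + 36 = 66
  {Hollow, Juniper} + {Alder, Fern, Milton}: 30 + 36 = 66
  {Alder, Juniper} + {Hollow, Fern, Milton}: 38 + 36 = 74
  … (15 splits in total)
Best: vehicle 1 Oak → Hollow → Oak = 8; vehicle 2 Oak → Juniper → Milton → Alder → Fern → Oak = 42; combined 50.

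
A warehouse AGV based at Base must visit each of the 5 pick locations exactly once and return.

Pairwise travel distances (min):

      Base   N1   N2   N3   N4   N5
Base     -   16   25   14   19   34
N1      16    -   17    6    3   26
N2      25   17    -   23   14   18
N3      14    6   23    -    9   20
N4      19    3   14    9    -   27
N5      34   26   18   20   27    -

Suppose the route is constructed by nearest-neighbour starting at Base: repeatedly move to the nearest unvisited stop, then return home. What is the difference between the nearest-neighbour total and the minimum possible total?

Excess over optimum: 4 min.

From Base: N3=14, N1=16, N4=19, N2=25, N5=34 → choose N3 (14).
From N3: N1=6, N4=9, N5=20, N2=23 → choose N1 (6).
From N1: N4=3, N2=17, N5=26 → choose N4 (3).
From N4: N2=14, N5=27 → choose N2 (14).
From N2: N5=18 → choose N5 (18).
NN route Base → N3 → N1 → N4 → N2 → N5 → Base costs 89.
Optimal: Base → N1 → N4 → N2 → N5 → N3 → Base costs 85 (by enumerating all 60 distinct tours).
Excess = 89 − 85 = 4.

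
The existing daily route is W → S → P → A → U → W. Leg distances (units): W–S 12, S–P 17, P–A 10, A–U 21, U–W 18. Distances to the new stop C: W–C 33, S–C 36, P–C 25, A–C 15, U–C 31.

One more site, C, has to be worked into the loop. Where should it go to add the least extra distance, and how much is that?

Insertion cost between consecutive stops i–j is d(i,C) + d(C,j) − d(i,j):
  between W and S: 33 + 36 − 12 = 57
  between S and P: 36 + 25 − 17 = 44
  between P and A: 25 + 15 − 10 = 30
  between A and U: 15 + 31 − 21 = 25
  between U and W: 31 + 33 − 18 = 46
Cheapest insertion is between A and U, adding 25.
New total = 78 + 25 = 103.

Minimum extra distance: 25, inserting C between A and U.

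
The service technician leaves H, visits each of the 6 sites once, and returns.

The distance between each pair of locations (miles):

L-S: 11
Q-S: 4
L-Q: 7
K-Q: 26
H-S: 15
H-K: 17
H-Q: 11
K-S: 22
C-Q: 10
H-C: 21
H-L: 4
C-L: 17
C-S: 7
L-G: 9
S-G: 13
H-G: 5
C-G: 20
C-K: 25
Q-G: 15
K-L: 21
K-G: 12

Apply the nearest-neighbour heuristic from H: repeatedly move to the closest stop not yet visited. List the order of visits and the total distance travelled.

At H the remaining stops are L 4, G 5, Q 11, S 15, K 17, C 21; go to L.
At L the remaining stops are Q 7, G 9, S 11, C 17, K 21; go to Q.
At Q the remaining stops are S 4, C 10, G 15, K 26; go to S.
At S the remaining stops are C 7, G 13, K 22; go to C.
At C the remaining stops are G 20, K 25; go to G.
At G the remaining stops are K 12; go to K.
Return K→H: 17.
Total = 4 + 7 + 4 + 7 + 20 + 12 + 17 = 71.

71 miles along H → L → Q → S → C → G → K → H.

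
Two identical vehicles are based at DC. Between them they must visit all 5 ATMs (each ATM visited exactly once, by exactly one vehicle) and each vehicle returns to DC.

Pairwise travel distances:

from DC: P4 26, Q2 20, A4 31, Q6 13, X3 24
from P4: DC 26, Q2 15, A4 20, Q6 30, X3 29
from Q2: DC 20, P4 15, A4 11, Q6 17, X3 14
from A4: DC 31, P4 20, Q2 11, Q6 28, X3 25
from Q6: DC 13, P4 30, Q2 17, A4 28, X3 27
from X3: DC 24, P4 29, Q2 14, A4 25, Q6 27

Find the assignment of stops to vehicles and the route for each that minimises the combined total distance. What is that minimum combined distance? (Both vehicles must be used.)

There are 2^4 − 1 = 15 ways to divide the 5 stops into two non-empty groups. For each, the best each vehicle can do is its own shortest tour through its group:
  {P4} + {Q2, A4, Q6, X3}: 52 + 90 = 142
  {Q2} + {P4, A4, Q6, X3}: 40 + 111 = 151
  {P4, Q2} + {A4, Q6, X3}: 61 + 90 = 151
  {A4} + {P4, Q2, Q6, X3}: 62 + 95 = 157
  {P4, A4} + {Q2, Q6, X3}: 77 + 68 = 145
  {Q2, A4} + {P4, Q6, X3}: 62 + 95 = 157
  … (15 splits in total)
  {Q6} + {P4, Q2, A4, X3}: 26 + 95 = 121  ← best
Best: vehicle 1 DC → Q6 → DC = 26; vehicle 2 DC → P4 → A4 → Q2 → X3 → DC = 95; combined 121.

Minimum combined distance: 121.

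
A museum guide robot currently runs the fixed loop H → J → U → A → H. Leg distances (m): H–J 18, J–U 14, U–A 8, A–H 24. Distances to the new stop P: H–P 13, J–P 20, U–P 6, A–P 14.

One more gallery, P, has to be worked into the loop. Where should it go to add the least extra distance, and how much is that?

Adding 3 m by placing P on the A–H leg.

Insertion cost between consecutive stops i–j is d(i,P) + d(P,j) − d(i,j):
  between H and J: 13 + 20 − 18 = 15
  between J and U: 20 + 6 − 14 = 12
  between U and A: 6 + 14 − 8 = 12
  between A and H: 14 + 13 − 24 = 3
Cheapest insertion is between A and H, adding 3.
New total = 64 + 3 = 67.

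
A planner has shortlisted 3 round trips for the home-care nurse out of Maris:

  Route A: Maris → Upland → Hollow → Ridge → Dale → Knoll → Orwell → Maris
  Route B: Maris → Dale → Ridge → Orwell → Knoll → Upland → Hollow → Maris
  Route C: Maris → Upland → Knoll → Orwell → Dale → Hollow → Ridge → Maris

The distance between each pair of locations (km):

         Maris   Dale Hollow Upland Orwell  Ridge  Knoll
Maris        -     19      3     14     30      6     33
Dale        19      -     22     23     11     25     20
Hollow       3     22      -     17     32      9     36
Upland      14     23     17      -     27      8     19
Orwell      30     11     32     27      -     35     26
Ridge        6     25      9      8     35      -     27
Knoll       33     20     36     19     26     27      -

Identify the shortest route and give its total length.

Route A: 14 + 17 + 9 + 25 + 20 + 26 + 30 = 141
Route B: 19 + 25 + 35 + 26 + 19 + 17 + 3 = 144
Route C: 14 + 19 + 26 + 11 + 22 + 9 + 6 = 107

Shortest is Route C, total 107 km.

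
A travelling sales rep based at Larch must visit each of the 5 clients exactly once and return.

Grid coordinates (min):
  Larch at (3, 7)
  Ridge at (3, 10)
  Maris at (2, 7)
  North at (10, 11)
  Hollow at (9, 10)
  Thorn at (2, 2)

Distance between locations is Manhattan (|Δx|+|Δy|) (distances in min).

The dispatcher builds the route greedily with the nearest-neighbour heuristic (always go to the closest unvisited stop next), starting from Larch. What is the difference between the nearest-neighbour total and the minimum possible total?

2 min longer than the optimal tour.

From Larch: Maris=1, Ridge=3, Thorn=6, Hollow=9, North=11 → choose Maris (1).
From Maris: Ridge=4, Thorn=5, Hollow=10, North=12 → choose Ridge (4).
From Ridge: Hollow=6, North=8, Thorn=9 → choose Hollow (6).
From Hollow: North=2, Thorn=15 → choose North (2).
From North: Thorn=17 → choose Thorn (17).
NN route Larch → Maris → Ridge → Hollow → North → Thorn → Larch costs 36.
Optimal: Larch → Ridge → North → Hollow → Maris → Thorn → Larch costs 34 (by enumerating all 60 distinct tours).
Excess = 36 − 34 = 2.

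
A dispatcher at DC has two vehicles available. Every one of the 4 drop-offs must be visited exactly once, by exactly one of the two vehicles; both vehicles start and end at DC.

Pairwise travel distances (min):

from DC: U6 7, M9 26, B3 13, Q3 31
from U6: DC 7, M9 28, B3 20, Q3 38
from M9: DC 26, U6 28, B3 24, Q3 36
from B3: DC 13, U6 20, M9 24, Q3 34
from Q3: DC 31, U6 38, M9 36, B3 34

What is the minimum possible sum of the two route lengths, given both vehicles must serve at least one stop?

Minimum combined distance: 118 min.

There are 2^3 − 1 = 7 ways to divide the 4 stops into two non-empty groups. For each, the best each vehicle can do is its own shortest tour through its group:
  {U6} + {M9, B3, Q3}: 14 + 104 = 118
  {M9} + {U6, B3, Q3}: 52 + 92 = 144
  {U6, M9} + {B3, Q3}: 61 + 78 = 139
  {B3} + {U6, M9, Q3}: 26 + 102 = 128
  {U6, B3} + {M9, Q3}: 40 + 93 = 133
  {M9, B3} + {U6, Q3}: 63 + 76 = 139
  … (7 splits in total)
Best: vehicle 1 DC → U6 → DC = 14; vehicle 2 DC → B3 → M9 → Q3 → DC = 104; combined 118.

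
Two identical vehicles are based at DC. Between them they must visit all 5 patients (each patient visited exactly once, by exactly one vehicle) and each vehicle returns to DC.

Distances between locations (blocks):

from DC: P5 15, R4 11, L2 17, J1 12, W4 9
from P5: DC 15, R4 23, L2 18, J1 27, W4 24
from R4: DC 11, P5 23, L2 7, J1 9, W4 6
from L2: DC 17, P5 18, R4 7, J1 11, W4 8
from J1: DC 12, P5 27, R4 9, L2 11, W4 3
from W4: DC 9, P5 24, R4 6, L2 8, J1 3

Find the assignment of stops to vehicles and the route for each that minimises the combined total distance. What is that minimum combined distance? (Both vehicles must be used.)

Try each way of splitting the stops between the two vehicles (each non-empty) and, for each split, find the best tour for each vehicle:
  {P5} + {R4, L2, J1, W4}: 30 + 41 = 71
  {R4} + {P5, L2, J1, W4}: 22 + 56 = 78
  {P5, R4} + {L2, J1, W4}: 49 + 40 = 89
  {L2} + {P5, R4, J1, W4}: 34 + 59 = 93
  {P5, L2} + {R4, J1, W4}: 50 + 32 = 82
  {R4, L2} + {P5, J1, W4}: 35 + 54 = 89
  … (15 splits in total)
Best: vehicle 1 DC → P5 → DC = 30; vehicle 2 DC → R4 → L2 → J1 → W4 → DC = 41; combined 71.

71 blocks — the smallest possible combined total.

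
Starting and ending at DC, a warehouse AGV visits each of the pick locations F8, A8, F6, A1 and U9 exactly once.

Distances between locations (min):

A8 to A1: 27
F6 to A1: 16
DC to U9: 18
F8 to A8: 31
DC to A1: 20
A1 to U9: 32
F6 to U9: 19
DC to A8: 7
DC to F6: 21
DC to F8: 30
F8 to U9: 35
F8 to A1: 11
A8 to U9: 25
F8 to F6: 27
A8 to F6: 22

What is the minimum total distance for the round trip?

There are 60 distinct closed tours to check (reversals are equivalent).
DC-F8-A8-F6-A1-U9-DC: 30+31+22+16+32+18 = 149
DC-F8-A8-F6-U9-A1-DC: 30+31+22+19+32+20 = 154
DC-F8-A8-A1-F6-U9-DC: 30+31+27+16+19+18 = 141
DC-F8-A8-A1-U9-F6-DC: 30+31+27+32+19+21 = 160
DC-F8-A8-U9-F6-A1-DC: 30+31+25+19+16+20 = 141
DC-F8-A8-U9-A1-F6-DC: 30+31+25+32+16+21 = 155
DC-F8-F6-A8-A1-U9-DC: 30+27+22+27+32+18 = 156
DC-F8-F6-A8-U9-A1-DC: 30+27+22+25+32+20 = 156
DC-F8-F6-A1-A8-U9-DC: 30+27+16+27+25+18 = 143
DC-F8-F6-A1-U9-A8-DC: 30+27+16+32+25+7 = 137
DC-F8-F6-U9-A8-A1-DC: 30+27+19+25+27+20 = 148
DC-F8-F6-U9-A1-A8-DC: 30+27+19+32+27+7 = 142
DC-F8-A1-A8-F6-U9-DC: 30+11+27+22+19+18 = 127
DC-F8-A1-A8-U9-F6-DC: 30+11+27+25+19+21 = 133
… (46 more)
DC-A8-F8-A1-F6-U9-DC: 7+31+11+16+19+18 = 102  ← best
The minimum is 102.
One optimal route: DC → A8 → F8 → A1 → F6 → U9 → DC (or its reverse).

Shortest round trip = 102 min.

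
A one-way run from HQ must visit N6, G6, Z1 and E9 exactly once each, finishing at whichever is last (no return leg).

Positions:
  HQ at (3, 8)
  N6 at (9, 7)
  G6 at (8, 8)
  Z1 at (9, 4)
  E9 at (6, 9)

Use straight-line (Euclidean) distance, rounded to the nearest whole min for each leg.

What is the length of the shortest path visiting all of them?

Shortest open route: 9 min.

There are 4! = 24 possible orderings.
HQ - N6 - G6 - Z1 - E9: 6+1+4+6 = 17
HQ - N6 - G6 - E9 - Z1: 6+1+2+6 = 15
HQ - N6 - Z1 - G6 - E9: 6+3+4+2 = 15
HQ - N6 - Z1 - E9 - G6: 6+3+6+2 = 17
HQ - N6 - E9 - G6 - Z1: 6+4+2+4 = 16
HQ - N6 - E9 - Z1 - G6: 6+4+6+4 = 20
HQ - G6 - N6 - Z1 - E9: 5+1+3+6 = 15
HQ - G6 - N6 - E9 - Z1: 5+1+4+6 = 16
HQ - G6 - Z1 - N6 - E9: 5+4+3+4 = 16
HQ - G6 - Z1 - E9 - N6: 5+4+6+4 = 19
HQ - G6 - E9 - N6 - Z1: 5+2+4+3 = 14
HQ - G6 - E9 - Z1 - N6: 5+2+6+3 = 16
HQ - Z1 - N6 - G6 - E9: 7+3+1+2 = 13
HQ - Z1 - N6 - E9 - G6: 7+3+4+2 = 16
… (10 more)
HQ - E9 - G6 - N6 - Z1: 3+2+1+3 = 9  ← best
The minimum is 9.
One shortest path: HQ → E9 → G6 → N6 → Z1.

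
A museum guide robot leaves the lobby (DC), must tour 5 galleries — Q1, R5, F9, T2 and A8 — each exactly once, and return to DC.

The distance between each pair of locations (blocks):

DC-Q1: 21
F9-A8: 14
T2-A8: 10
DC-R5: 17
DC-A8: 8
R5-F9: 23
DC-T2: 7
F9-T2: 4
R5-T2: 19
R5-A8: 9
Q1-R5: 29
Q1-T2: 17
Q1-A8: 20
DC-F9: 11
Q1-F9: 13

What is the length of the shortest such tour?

With 5 stops there are 5!/2 = 60 distinct round trips (a route and its reverse cost the same).
DC → Q1 → R5 → F9 → T2 → A8 → DC: 21+29+23+4+10+8 = 95
DC → Q1 → R5 → F9 → A8 → T2 → DC: 21+29+23+14+10+7 = 104
DC → Q1 → R5 → T2 → F9 → A8 → DC: 21+29+19+4+14+8 = 95
DC → Q1 → R5 → T2 → A8 → F9 → DC: 21+29+19+10+14+11 = 104
DC → Q1 → R5 → A8 → F9 → T2 → DC: 21+29+9+14+4+7 = 84
DC → Q1 → R5 → A8 → T2 → F9 → DC: 21+29+9+10+4+11 = 84
DC → Q1 → F9 → R5 → T2 → A8 → DC: 21+13+23+19+10+8 = 94
DC → Q1 → F9 → R5 → A8 → T2 → DC: 21+13+23+9+10+7 = 83
DC → Q1 → F9 → T2 → R5 → A8 → DC: 21+13+4+19+9+8 = 74
DC → Q1 → F9 → T2 → A8 → R5 → DC: 21+13+4+10+9+17 = 74
DC → Q1 → F9 → A8 → R5 → T2 → DC: 21+13+14+9+19+7 = 83
DC → Q1 → F9 → A8 → T2 → R5 → DC: 21+13+14+10+19+17 = 94
DC → Q1 → T2 → R5 → F9 → A8 → DC: 21+17+19+23+14+8 = 102
DC → Q1 → T2 → R5 → A8 → F9 → DC: 21+17+19+9+14+11 = 91
… (46 more)
DC → R5 → A8 → Q1 → F9 → T2 → DC: 17+9+20+13+4+7 = 70  ← best
The minimum is 70.
One optimal route: DC → R5 → A8 → Q1 → F9 → T2 → DC (or its reverse).

Minimum total distance: 70 blocks.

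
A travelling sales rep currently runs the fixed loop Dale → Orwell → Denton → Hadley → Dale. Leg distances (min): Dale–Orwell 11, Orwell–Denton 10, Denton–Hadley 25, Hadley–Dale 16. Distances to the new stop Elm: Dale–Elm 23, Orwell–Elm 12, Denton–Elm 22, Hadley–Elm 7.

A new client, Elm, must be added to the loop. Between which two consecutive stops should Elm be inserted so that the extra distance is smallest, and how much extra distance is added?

Insertion cost between consecutive stops i–j is d(i,Elm) + d(Elm,j) − d(i,j):
  between Dale and Orwell: 23 + 12 − 11 = 24
  between Orwell and Denton: 12 + 22 − 10 = 24
  between Denton and Hadley: 22 + 7 − 25 = 4
  between Hadley and Dale: 7 + 23 − 16 = 14
Cheapest insertion is between Denton and Hadley, adding 4.
New total = 62 + 4 = 66.

+4 min — insert Elm between Denton and Hadley.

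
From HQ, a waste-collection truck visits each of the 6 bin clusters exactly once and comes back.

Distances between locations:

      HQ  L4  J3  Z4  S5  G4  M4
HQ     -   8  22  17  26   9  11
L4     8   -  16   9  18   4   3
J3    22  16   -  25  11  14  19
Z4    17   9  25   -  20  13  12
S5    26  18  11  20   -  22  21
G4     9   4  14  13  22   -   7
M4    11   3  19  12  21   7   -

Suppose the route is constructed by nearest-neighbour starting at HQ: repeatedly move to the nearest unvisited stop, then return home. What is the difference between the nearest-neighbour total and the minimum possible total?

HQ: L4=8, G4=9, M4=11, Z4=17, J3=22, S5=26 ⇒ L4
L4: M4=3, G4=4, Z4=9, J3=16, S5=18 ⇒ M4
M4: G4=7, Z4=12, J3=19, S5=21 ⇒ G4
G4: Z4=13, J3=14, S5=22 ⇒ Z4
Z4: S5=20, J3=25 ⇒ S5
S5: J3=11 ⇒ J3
NN route HQ → L4 → M4 → G4 → Z4 → S5 → J3 → HQ costs 84.
Optimal: HQ → L4 → M4 → Z4 → S5 → J3 → G4 → HQ costs 77 (by enumerating all 360 distinct tours).
Excess = 84 − 77 = 7.

Excess over optimum: 7.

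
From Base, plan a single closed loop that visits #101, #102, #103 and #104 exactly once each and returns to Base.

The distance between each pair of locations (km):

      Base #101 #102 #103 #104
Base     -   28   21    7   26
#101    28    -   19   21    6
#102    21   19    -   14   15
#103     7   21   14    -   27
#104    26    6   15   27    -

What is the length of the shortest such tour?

With 4 stops there are 4!/2 = 12 distinct round trips (a route and its reverse cost the same).
Base → #101 → #102 → #103 → #104 → Base: 28+19+14+27+26 = 114
Base → #101 → #102 → #104 → #103 → Base: 28+19+15+27+7 = 96
Base → #101 → #103 → #102 → #104 → Base: 28+21+14+15+26 = 104
Base → #101 → #103 → #104 → #102 → Base: 28+21+27+15+21 = 112
Base → #101 → #104 → #102 → #103 → Base: 28+6+15+14+7 = 70
Base → #101 → #104 → #103 → #102 → Base: 28+6+27+14+21 = 96
Base → #102 → #101 → #103 → #104 → Base: 21+19+21+27+26 = 114
Base → #102 → #101 → #104 → #103 → Base: 21+19+6+27+7 = 80
Base → #102 → #103 → #101 → #104 → Base: 21+14+21+6+26 = 88
Base → #102 → #104 → #101 → #103 → Base: 21+15+6+21+7 = 70
Base → #103 → #101 → #102 → #104 → Base: 7+21+19+15+26 = 88
Base → #103 → #102 → #101 → #104 → Base: 7+14+19+6+26 = 72
The minimum is 70.
One optimal route: Base → #101 → #104 → #102 → #103 → Base (or its reverse).

Shortest round trip = 70 km.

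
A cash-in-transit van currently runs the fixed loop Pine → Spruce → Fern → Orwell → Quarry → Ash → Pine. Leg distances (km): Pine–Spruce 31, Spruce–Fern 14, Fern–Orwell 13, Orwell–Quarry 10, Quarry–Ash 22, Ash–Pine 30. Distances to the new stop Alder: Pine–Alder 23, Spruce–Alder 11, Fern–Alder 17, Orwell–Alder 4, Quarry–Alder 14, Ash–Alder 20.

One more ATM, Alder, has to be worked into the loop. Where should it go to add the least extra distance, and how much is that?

Adding 3 km by placing Alder on the Pine–Spruce leg.

Insertion cost between consecutive stops i–j is d(i,Alder) + d(Alder,j) − d(i,j):
  between Pine and Spruce: 23 + 11 − 31 = 3
  between Spruce and Fern: 11 + 17 − 14 = 14
  between Fern and Orwell: 17 + 4 − 13 = 8
  between Orwell and Quarry: 4 + 14 − 10 = 8
  between Quarry and Ash: 14 + 20 − 22 = 12
  between Ash and Pine: 20 + 23 − 30 = 13
Cheapest insertion is between Pine and Spruce, adding 3.
New total = 120 + 3 = 123.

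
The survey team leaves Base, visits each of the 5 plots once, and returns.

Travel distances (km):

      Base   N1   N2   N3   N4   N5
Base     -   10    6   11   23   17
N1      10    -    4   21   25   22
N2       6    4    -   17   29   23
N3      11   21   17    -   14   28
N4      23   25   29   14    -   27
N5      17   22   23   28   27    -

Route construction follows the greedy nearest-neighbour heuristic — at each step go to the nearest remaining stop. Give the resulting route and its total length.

89 km along Base → N2 → N1 → N3 → N4 → N5 → Base.

Base → [N2:6 / N1:10 / N3:11 / N5:17 / N4:23] → N2 (6)
N2 → [N1:4 / N3:17 / N5:23 / N4:29] → N1 (4)
N1 → [N3:21 / N5:22 / N4:25] → N3 (21)
N3 → [N4:14 / N5:28] → N4 (14)
N4 → [N5:27] → N5 (27)
Return N5→Base: 17.
Total = 6 + 4 + 21 + 14 + 27 + 17 = 89.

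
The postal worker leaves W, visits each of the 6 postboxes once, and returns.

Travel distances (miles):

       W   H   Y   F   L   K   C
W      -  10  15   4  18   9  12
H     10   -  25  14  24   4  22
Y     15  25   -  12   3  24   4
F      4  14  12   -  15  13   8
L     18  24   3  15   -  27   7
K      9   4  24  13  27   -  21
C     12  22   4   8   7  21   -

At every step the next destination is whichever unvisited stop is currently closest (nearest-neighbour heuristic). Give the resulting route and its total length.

Total distance 56 miles via the nearest-neighbour route W → F → C → Y → L → H → K → W.

W → [F:4 / K:9 / H:10 / C:12 / Y:15 / L:18] → F (4)
F → [C:8 / Y:12 / K:13 / H:14 / L:15] → C (8)
C → [Y:4 / L:7 / K:21 / H:22] → Y (4)
Y → [L:3 / K:24 / H:25] → L (3)
L → [H:24 / K:27] → H (24)
H → [K:4] → K (4)
Return K→W: 9.
Total = 4 + 8 + 4 + 3 + 24 + 4 + 9 = 56.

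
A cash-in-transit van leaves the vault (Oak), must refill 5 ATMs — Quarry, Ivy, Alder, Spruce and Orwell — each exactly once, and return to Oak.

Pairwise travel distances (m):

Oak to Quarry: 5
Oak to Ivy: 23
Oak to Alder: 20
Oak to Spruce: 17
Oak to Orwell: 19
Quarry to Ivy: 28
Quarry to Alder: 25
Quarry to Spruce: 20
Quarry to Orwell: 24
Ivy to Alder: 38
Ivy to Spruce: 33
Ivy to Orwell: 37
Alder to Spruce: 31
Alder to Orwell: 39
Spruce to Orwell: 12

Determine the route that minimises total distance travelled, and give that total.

132 m — the shortest possible round trip.

With 5 stops there are 5!/2 = 60 distinct round trips (a route and its reverse cost the same).
Oak → Quarry → Ivy → Alder → Spruce → Orwell → Oak: 5+28+38+31+12+19 = 133
Oak → Quarry → Ivy → Alder → Orwell → Spruce → Oak: 5+28+38+39+12+17 = 139
Oak → Quarry → Ivy → Spruce → Alder → Orwell → Oak: 5+28+33+31+39+19 = 155
Oak → Quarry → Ivy → Spruce → Orwell → Alder → Oak: 5+28+33+12+39+20 = 137
Oak → Quarry → Ivy → Orwell → Alder → Spruce → Oak: 5+28+37+39+31+17 = 157
Oak → Quarry → Ivy → Orwell → Spruce → Alder → Oak: 5+28+37+12+31+20 = 133
Oak → Quarry → Alder → Ivy → Spruce → Orwell → Oak: 5+25+38+33+12+19 = 132
Oak → Quarry → Alder → Ivy → Orwell → Spruce → Oak: 5+25+38+37+12+17 = 134
Oak → Quarry → Alder → Spruce → Ivy → Orwell → Oak: 5+25+31+33+37+19 = 150
Oak → Quarry → Alder → Spruce → Orwell → Ivy → Oak: 5+25+31+12+37+23 = 133
Oak → Quarry → Alder → Orwell → Ivy → Spruce → Oak: 5+25+39+37+33+17 = 156
Oak → Quarry → Alder → Orwell → Spruce → Ivy → Oak: 5+25+39+12+33+23 = 137
Oak → Quarry → Spruce → Ivy → Alder → Orwell → Oak: 5+20+33+38+39+19 = 154
Oak → Quarry → Spruce → Ivy → Orwell → Alder → Oak: 5+20+33+37+39+20 = 154
… (46 more)
The minimum is 132.
One optimal route: Oak → Quarry → Alder → Ivy → Spruce → Orwell → Oak (or its reverse).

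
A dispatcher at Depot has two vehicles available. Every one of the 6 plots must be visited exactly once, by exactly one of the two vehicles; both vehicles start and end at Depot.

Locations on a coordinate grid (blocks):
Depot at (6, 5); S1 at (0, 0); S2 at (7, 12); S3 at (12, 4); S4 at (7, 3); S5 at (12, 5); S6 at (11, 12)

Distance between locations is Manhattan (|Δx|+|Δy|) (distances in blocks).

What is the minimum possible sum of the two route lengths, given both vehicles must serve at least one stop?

52 blocks — the smallest possible combined total.

Try each way of splitting the stops between the two vehicles (each non-empty) and, for each split, find the best tour for each vehicle:
  {S1} + {S2, S3, S4, S5, S6}: 22 + 30 = 52
  {S2} + {S1, S3, S4, S5, S6}: 16 + 48 = 64
  {S1, S2} + {S3, S4, S5, S6}: 38 + 30 = 68
  {S3} + {S1, S2, S4, S5, S6}: 14 + 48 = 62
  {S1, S3} + {S2, S4, S5, S6}: 34 + 30 = 64
  {S2, S3} + {S1, S4, S5, S6}: 28 + 48 = 76
  … (31 splits in total)
Best: vehicle 1 Depot → S1 → Depot = 22; vehicle 2 Depot → S2 → S6 → S5 → S3 → S4 → Depot = 30; combined 52.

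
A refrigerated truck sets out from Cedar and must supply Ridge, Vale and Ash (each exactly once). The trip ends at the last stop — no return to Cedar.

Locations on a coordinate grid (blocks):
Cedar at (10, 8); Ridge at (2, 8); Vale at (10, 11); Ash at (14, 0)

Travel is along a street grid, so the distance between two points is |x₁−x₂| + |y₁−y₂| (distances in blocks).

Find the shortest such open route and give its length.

There are 3! = 6 possible orderings.
Cedar→Ridge→Vale→Ash: 8+11+15 = 34
Cedar→Ridge→Ash→Vale: 8+20+15 = 43
Cedar→Vale→Ridge→Ash: 3+11+20 = 34
Cedar→Vale→Ash→Ridge: 3+15+20 = 38
Cedar→Ash→Ridge→Vale: 12+20+11 = 43
Cedar→Ash→Vale→Ridge: 12+15+11 = 38
The minimum is 34.
One shortest path: Cedar → Ridge → Vale → Ash.

34 blocks — the minimum one-way total.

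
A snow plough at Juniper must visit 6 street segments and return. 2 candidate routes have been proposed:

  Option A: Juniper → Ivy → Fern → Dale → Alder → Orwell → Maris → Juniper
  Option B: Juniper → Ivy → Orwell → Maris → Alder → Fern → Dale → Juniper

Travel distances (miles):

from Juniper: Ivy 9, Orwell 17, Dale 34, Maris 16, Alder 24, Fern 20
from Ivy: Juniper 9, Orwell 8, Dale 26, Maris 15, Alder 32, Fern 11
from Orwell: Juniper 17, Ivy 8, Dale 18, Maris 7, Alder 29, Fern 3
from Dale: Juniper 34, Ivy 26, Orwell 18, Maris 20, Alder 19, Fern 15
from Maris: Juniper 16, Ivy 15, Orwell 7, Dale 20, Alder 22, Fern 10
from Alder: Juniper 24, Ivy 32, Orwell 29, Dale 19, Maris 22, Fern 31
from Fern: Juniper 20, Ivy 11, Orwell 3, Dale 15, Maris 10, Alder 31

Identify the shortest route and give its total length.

Shortest is Option A, total 106 miles.

Option A: 9 + 11 + 15 + 19 + 29 + 7 + 16 = 106
Option B: 9 + 8 + 7 + 22 + 31 + 15 + 34 = 126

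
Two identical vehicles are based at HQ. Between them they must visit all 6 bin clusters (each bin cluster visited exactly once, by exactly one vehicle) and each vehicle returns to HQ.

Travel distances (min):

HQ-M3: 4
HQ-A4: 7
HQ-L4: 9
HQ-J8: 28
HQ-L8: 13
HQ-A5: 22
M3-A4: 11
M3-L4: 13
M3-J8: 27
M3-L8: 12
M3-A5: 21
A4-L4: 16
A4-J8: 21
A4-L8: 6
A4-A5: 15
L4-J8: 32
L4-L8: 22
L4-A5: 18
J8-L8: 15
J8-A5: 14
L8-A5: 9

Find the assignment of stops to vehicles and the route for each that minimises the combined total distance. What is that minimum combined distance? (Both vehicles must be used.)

Check every non-empty split of the stops between the two vehicles; for each half take its own optimal tour:
  {M3} + {A4, L4, J8, L8, A5}: 8 + 69 = 77
  {A4} + {M3, L4, J8, L8, A5}: 14 + 72 = 86
  {M3, A4} + {L4, J8, L8, A5}: 22 + 69 = 91
  {L4} + {M3, A4, J8, L8, A5}: 18 + 67 = 85
  {M3, L4} + {A4, J8, L8, A5}: 26 + 64 = 90
  {A4, L4} + {M3, J8, L8, A5}: 32 + 67 = 99
  … (31 splits in total)
Best: vehicle 1 HQ → M3 → HQ = 8; vehicle 2 HQ → A4 → L8 → J8 → A5 → L4 → HQ = 69; combined 77.

Minimum combined distance: 77 min.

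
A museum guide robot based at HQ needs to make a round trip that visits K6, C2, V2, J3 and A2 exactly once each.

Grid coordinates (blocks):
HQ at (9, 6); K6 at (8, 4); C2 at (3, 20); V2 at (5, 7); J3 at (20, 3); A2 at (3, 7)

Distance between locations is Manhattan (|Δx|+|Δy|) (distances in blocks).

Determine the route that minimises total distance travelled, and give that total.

With 5 stops there are 5!/2 = 60 distinct round trips (a route and its reverse cost the same).
HQ-K6-C2-V2-J3-A2-HQ: 3+21+15+19+21+7 = 86
HQ-K6-C2-V2-A2-J3-HQ: 3+21+15+2+21+14 = 76
HQ-K6-C2-J3-V2-A2-HQ: 3+21+34+19+2+7 = 86
HQ-K6-C2-J3-A2-V2-HQ: 3+21+34+21+2+5 = 86
HQ-K6-C2-A2-V2-J3-HQ: 3+21+13+2+19+14 = 72
HQ-K6-C2-A2-J3-V2-HQ: 3+21+13+21+19+5 = 82
HQ-K6-V2-C2-J3-A2-HQ: 3+6+15+34+21+7 = 86
HQ-K6-V2-C2-A2-J3-HQ: 3+6+15+13+21+14 = 72
HQ-K6-V2-J3-C2-A2-HQ: 3+6+19+34+13+7 = 82
HQ-K6-V2-J3-A2-C2-HQ: 3+6+19+21+13+20 = 82
HQ-K6-V2-A2-C2-J3-HQ: 3+6+2+13+34+14 = 72
HQ-K6-V2-A2-J3-C2-HQ: 3+6+2+21+34+20 = 86
HQ-K6-J3-C2-V2-A2-HQ: 3+13+34+15+2+7 = 74
HQ-K6-J3-C2-A2-V2-HQ: 3+13+34+13+2+5 = 70
… (46 more)
HQ-C2-A2-V2-K6-J3-HQ: 20+13+2+6+13+14 = 68  ← best
The minimum is 68.
One optimal route: HQ → C2 → A2 → V2 → K6 → J3 → HQ (or its reverse).

68 blocks — the shortest possible round trip.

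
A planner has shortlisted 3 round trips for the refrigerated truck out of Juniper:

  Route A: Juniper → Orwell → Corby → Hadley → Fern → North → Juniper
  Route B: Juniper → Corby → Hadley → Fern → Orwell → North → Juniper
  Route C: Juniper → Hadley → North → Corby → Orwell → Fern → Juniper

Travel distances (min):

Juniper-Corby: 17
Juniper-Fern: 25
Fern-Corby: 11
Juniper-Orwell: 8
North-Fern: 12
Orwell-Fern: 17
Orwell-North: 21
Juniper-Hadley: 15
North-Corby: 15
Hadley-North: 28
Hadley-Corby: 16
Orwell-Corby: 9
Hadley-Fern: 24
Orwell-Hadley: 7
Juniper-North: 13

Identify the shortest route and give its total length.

Route A: 8 + 9 + 16 + 24 + 12 + 13 = 82
Route B: 17 + 16 + 24 + 17 + 21 + 13 = 108
Route C: 15 + 28 + 15 + 9 + 17 + 25 = 109

Shortest is Route A, total 82 min.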